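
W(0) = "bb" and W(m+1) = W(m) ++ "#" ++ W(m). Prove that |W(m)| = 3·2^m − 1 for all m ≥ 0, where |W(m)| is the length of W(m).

Base case: |W(0)| = 2, and 3·2^0 − 1 = 2.
Assume |W(r)| = 3·2^r − 1.
Then |W(r+1)| = |W(r)| + 1 + |W(r)| = 2|W(r)| + 1 = 2(3·2^r − 1) + 1 = 3·2^{r+1} − 2 + 1 = 3·2^{r+1} − 1.
So the formula holds for r+1, and by induction |W(m)| = 3·2^m − 1 for all m ≥ 0.

|W(m)| = 3·2^m − 1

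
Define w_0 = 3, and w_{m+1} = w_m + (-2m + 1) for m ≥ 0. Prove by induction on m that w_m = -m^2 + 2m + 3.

Base case: w_0 = 3, and -0^2 + 2·0 + 3 = 3.
Assume w_r = -r^2 + 2r + 3.
Then w_{r+1} = w_r + (-2r + 1) = (-r^2 + 2r + 3) + (-2r + 1) = -r^2 + 4,
and -(r+1)^2 + 2·(r+1) + 3 = -r^2 + 4.
This completes the inductive step, so w_m = -m^2 + 2m + 3 for all m ≥ 0.

w_m = -m^2 + 2m + 3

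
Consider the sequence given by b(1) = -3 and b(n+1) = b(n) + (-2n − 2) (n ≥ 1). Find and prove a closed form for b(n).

Claim: b(n) = -n^2 − n − 1.

Base case: b(1) = -3, and -1^2 − 1 − 1 = -3.
Assume b(r) = -r^2 − r − 1.
Then b(r+1) = b(r) + (-2r − 2) = (-r^2 − r − 1) + (-2r − 2) = -r^2 − 3r − 3,
and -(r+1)^2 − (r+1) − 1 = -r^2 − 3r − 3.
By induction, b(n) = -n^2 − n − 1 for all n ≥ 1.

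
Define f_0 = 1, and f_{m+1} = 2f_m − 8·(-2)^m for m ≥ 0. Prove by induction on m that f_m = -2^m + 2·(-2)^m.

Base case: f_0 = 1, and -2^0 + 2·(-2)^0 = -1 + 2 = 1.
Assume f_r = -2^r + 2·(-2)^r for some r ≥ 0.
Then f_{r+1} = 2f_r − 8·(-2)^r = 2·(-2^r + 2·(-2)^r) − 8·(-2)^r = -2^{r+1} + 4·(-2)^r − 8·(-2)^r = -2^{r+1} − 4·(-2)^r = -2^{r+1} + 2·(-2)^{r+1}.
By induction, f_m = -2^m + 2·(-2)^m for all m ≥ 0.

f_m = -2^m + 2·(-2)^m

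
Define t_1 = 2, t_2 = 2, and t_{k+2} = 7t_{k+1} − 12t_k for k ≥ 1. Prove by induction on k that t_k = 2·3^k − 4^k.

Base cases: t_1 = 2 and 2·3^1 − 4^1 = 2; t_2 = 2 and 2·3^2 − 4^2 = 2.
Assume t_j = 2·3^j − 4^j for all 1 ≤ j ≤ m, where m ≥ 2.
Then t_{m+1} = 7t_m − 12t_{m−1} = 7·(2·3^m − 4^m) − 12·(2·3^{m−1} − 4^{m−1}) = 2·(7·3 − 12)3^{m−1} − (7·4 − 12)4^{m−1} = 18·3^{m−1} − 16·4^{m−1} = 2·3^{m+1} − 4^{m+1}.
By strong induction, t_k = 2·3^k − 4^k for all k ≥ 1.

t_k = 2·3^k − 4^k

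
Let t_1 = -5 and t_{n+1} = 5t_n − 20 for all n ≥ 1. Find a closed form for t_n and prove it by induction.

Claim: t_n = -2·5^n + 5.

Base case: t_1 = -5, and -2·5^1 + 5 = -10 + 5 = -5.
Assume t_m = -2·5^m + 5 for some m ≥ 1.
Then t_{m+1} = 5t_m − 20 = 5·(-2·5^m + 5) − 20 = -10·5^m + 25 − 20 = -2·5^{m+1} + 5.
Hence t_n = -2·5^n + 5 for every n ≥ 1, by induction.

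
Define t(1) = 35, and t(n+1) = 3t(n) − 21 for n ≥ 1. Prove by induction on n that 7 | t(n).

Base case: t(1) = 35 = 7·5, so 7 | t(1).
Assume 7 | t(m), so t(m) = 7s for some integer s.
Then t(m+1) = 3t(m) − 21 = 3·(7s) − 21 = 7(3s − 3), so 7 | t(m+1).
This completes the inductive step, so 7 | t(n) for all n ≥ 1.

7 | t(n)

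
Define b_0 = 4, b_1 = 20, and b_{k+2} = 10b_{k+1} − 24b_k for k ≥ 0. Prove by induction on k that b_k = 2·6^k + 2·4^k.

Base cases: b_0 = 4 and 2·6^0 + 2·4^0 = 4; b_1 = 20 and 2·6^1 + 2·4^1 = 20.
Assume b_i = 2·6^i + 2·4^i for all 0 ≤ i ≤ j, where j ≥ 1.
Then b_{j+1} = 10b_j − 24b_{j−1} = 10·(2·6^j + 2·4^j) − 24·(2·6^{j−1} + 2·4^{j−1}) = 2·(10·6 − 24)6^{j−1} + 2·(10·4 − 24)4^{j−1} = 72·6^{j−1} + 32·4^{j−1} = 2·6^{j+1} + 2·4^{j+1}.
Hence b_k = 2·6^k + 2·4^k for every k ≥ 0, by strong induction.

b_k = 2·6^k + 2·4^k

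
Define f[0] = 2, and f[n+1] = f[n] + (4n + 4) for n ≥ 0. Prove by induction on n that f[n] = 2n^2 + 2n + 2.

Base case: f[0] = 2, and 2·0^2 + 2·0 + 2 = 2.
Assume f[j] = 2j^2 + 2j + 2.
Then f[j+1] = f[j] + (4j + 4) = (2j^2 + 2j + 2) + (4j + 4) = 2j^2 + 6j + 6,
and 2·(j+1)^2 + 2·(j+1) + 2 = 2j^2 + 6j + 6.
This completes the inductive step, so f[n] = 2n^2 + 2n + 2 for all n ≥ 0.

f[n] = 2n^2 + 2n + 2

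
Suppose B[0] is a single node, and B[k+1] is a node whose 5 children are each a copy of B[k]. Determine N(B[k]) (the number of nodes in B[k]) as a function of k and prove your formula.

Claim: N(B[k]) = (5^{k+1} − 1)/4.

Base case: N(B[0]) = 1, and (5^{0+1} − 1)/4 = 1.
Assume N(B[j]) = (5^{j+1} − 1)/4.
Then N(B[j+1]) = 1 + 5N(B[j]) = 1 + 5·(5^{j+1} − 1)/4 = 1 + (5^{j+2} − 5)/4 = (4 + 5^{j+2} − 5)/4 = (5^{j+2} − 1)/4.
Hence N(B[k]) = (5^{k+1} − 1)/4 for every k ≥ 0, by induction.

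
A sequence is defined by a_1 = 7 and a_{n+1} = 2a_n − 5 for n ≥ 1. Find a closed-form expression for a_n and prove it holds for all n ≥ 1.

Claim: a_n = 2^n + 5.

Base case: a_1 = 7, and 2^1 + 5 = 2 + 5 = 7.
Assume a_k = 2^k + 5 for some k ≥ 1.
Then a_{k+1} = 2a_k − 5 = 2·(2^k + 5) − 5 = 2^{k+1} + 10 − 5 = 2^{k+1} + 5.
By induction, a_n = 2^n + 5 for all n ≥ 1.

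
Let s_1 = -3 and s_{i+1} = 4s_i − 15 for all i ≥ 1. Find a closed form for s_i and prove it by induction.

Claim: s_i = -2·4^i + 5.

Base case: s_1 = -3, and -2·4^1 + 5 = -8 + 5 = -3.
Assume s_k = -2·4^k + 5 for some k ≥ 1.
Then s_{k+1} = 4s_k − 15 = 4·(-2·4^k + 5) − 15 = -8·4^k + 20 − 15 = -2·4^{k+1} + 5.
So the formula holds for k+1, and by induction s_i = -2·4^i + 5 for all i ≥ 1.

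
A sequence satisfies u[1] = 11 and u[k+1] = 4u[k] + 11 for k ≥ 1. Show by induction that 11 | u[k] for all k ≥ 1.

Base case: u[1] = 11 = 11·1, so 11 | u[1].
Assume 11 | u[r], so u[r] = 11t for some integer t.
Then u[r+1] = 4u[r] + 11 = 4·(11t) + 11 = 11(4t + 1), so 11 | u[r+1].
By induction, 11 | u[k] for all k ≥ 1.

11 | u[k]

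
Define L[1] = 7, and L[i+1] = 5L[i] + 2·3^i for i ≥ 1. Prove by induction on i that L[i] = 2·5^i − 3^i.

Base case: L[1] = 7, and 2·5^1 − 3^1 = 10 − 3 = 7.
Assume L[m] = 2·5^m − 3^m for some m ≥ 1.
Then L[m+1] = 5L[m] + 2·3^m = 5·(2·5^m − 3^m) + 2·3^m = 2·5^{m+1} − 5·3^m + 2·3^m = 2·5^{m+1} − 3·3^m = 2·5^{m+1} − 3^{m+1}.
Hence L[i] = 2·5^i − 3^i for every i ≥ 1, by induction.

L[i] = 2·5^i − 3^i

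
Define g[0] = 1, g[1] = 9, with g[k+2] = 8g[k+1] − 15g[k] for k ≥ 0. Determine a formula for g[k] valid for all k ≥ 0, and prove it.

Claim: g[k] = 3·5^k − 2·3^k.

Base cases: g[0] = 1 and 3·5^0 − 2·3^0 = 1; g[1] = 9 and 3·5^1 − 2·3^1 = 9.
Assume g[j] = 3·5^j − 2·3^j for all 0 ≤ j ≤ r, where r ≥ 1.
Then g[r+1] = 8g[r] − 15g[r−1] = 8·(3·5^r − 2·3^r) − 15·(3·5^{r−1} − 2·3^{r−1}) = 3·(8·5 − 15)5^{r−1} − 2·(8·3 − 15)3^{r−1} = 75·5^{r−1} − 18·3^{r−1} = 3·5^{r+1} − 2·3^{r+1}.
By strong induction, g[k] = 3·5^k − 2·3^k for all k ≥ 0.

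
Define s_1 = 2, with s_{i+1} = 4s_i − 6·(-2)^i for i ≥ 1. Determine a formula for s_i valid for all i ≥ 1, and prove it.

Claim: s_i = 4^i + (-2)^i.

Base case: s_1 = 2, and 4^1 + (-2)^1 = 4 − 2 = 2.
Assume s_k = 4^k + (-2)^k for some k ≥ 1.
Then s_{k+1} = 4s_k − 6·(-2)^k = 4·(4^k + (-2)^k) − 6·(-2)^k = 4^{k+1} + 4·(-2)^k − 6·(-2)^k = 4^{k+1} − 2·(-2)^k = 4^{k+1} + (-2)^{k+1}.
By induction, s_i = 4^i + (-2)^i for all i ≥ 1.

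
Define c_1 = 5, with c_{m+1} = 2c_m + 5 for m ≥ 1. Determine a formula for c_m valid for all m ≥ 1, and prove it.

Claim: c_m = 5·2^m − 5.

Base case: c_1 = 5, and 5·2^1 − 5 = 10 − 5 = 5.
Assume c_r = 5·2^r − 5 for some r ≥ 1.
Then c_{r+1} = 2c_r + 5 = 2·(5·2^r − 5) + 5 = 10·2^r − 10 + 5 = 5·2^{r+1} − 5.
So the formula holds for r+1, and by induction c_m = 5·2^m − 5 for all m ≥ 1.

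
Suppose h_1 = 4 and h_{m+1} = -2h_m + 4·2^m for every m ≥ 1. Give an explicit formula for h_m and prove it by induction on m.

Claim: h_m = -(-2)^m + 2^m.

Base case: h_1 = 4, and -(-2)^1 + 2^1 = 2 + 2 = 4.
Assume h_r = -(-2)^r + 2^r for some r ≥ 1.
Then h_{r+1} = -2h_r + 4·2^r = -2·(-(-2)^r + 2^r) + 4·2^r = -(-2)^{r+1} − 2·2^r + 4·2^r = -(-2)^{r+1} + 2·2^r = -(-2)^{r+1} + 2^{r+1}.
So the formula holds for r+1, and by induction h_m = -(-2)^m + 2^m for all m ≥ 1.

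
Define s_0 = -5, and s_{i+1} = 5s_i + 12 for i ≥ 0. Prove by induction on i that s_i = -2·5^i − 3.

Base case: s_0 = -5, and -2·5^0 − 3 = -2 − 3 = -5.
Assume s_r = -2·5^r − 3 for some r ≥ 0.
Then s_{r+1} = 5s_r + 12 = 5·(-2·5^r − 3) + 12 = -10·5^r − 15 + 12 = -2·5^{r+1} − 3.
So the formula holds for r+1, and by induction s_i = -2·5^i − 3 for all i ≥ 0.

s_i = -2·5^i − 3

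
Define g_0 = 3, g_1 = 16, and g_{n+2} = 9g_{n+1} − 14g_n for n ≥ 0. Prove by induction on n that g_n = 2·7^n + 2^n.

Base cases: g_0 = 3 and 2·7^0 + 2^0 = 3; g_1 = 16 and 2·7^1 + 2^1 = 16.
Assume g_j = 2·7^j + 2^j for all 0 ≤ j ≤ r, where r ≥ 1.
Then g_{r+1} = 9g_r − 14g_{r−1} = 9·(2·7^r + 2^r) − 14·(2·7^{r−1} + 2^{r−1}) = 2·(9·7 − 14)7^{r−1} + (9·2 − 14)2^{r−1} = 98·7^{r−1} + 4·2^{r−1} = 2·7^{r+1} + 2^{r+1}.
So the formula holds for r+1, and by strong induction g_n = 2·7^n + 2^n for all n ≥ 0.

g_n = 2·7^n + 2^n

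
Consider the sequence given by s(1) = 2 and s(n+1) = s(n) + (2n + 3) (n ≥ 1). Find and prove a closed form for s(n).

Claim: s(n) = n^2 + 2n − 1.

Base case: s(1) = 2, and 1^2 + 2·1 − 1 = 2.
Assume s(k) = k^2 + 2k − 1.
Then s(k+1) = s(k) + (2k + 3) = (k^2 + 2k − 1) + (2k + 3) = k^2 + 4k + 2,
and (k+1)^2 + 2·(k+1) − 1 = k^2 + 4k + 2.
By induction, s(n) = n^2 + 2n − 1 for all n ≥ 1.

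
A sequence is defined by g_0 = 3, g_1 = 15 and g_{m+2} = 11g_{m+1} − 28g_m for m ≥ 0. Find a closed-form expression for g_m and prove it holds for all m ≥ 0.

Claim: g_m = 2·4^m + 7^m.

Base cases: g_0 = 3 and 2·4^0 + 7^0 = 3; g_1 = 15 and 2·4^1 + 7^1 = 15.
Assume g_j = 2·4^j + 7^j for all 0 ≤ j ≤ r, where r ≥ 1.
Then g_{r+1} = 11g_r − 28g_{r−1} = 11·(2·4^r + 7^r) − 28·(2·4^{r−1} + 7^{r−1}) = 2·(11·4 − 28)4^{r−1} + (11·7 − 28)7^{r−1} = 32·4^{r−1} + 49·7^{r−1} = 2·4^{r+1} + 7^{r+1}.
By strong induction, g_m = 2·4^m + 7^m for all m ≥ 0.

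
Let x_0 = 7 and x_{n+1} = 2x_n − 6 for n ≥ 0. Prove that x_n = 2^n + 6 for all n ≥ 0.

Base case: x_0 = 7, and 2^0 + 6 = 1 + 6 = 7.
Assume x_j = 2^j + 6 for some j ≥ 0.
Then x_{j+1} = 2x_j − 6 = 2·(2^j + 6) − 6 = 2^{j+1} + 12 − 6 = 2^{j+1} + 6.
This completes the inductive step, so x_n = 2^n + 6 for all n ≥ 0.

x_n = 2^n + 6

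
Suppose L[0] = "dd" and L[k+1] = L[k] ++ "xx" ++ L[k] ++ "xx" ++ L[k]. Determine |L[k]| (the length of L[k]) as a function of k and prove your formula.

Claim: |L[k]| = 4·3^k − 2.

Base case: |L[0]| = 2, and 4·3^0 − 2 = 2.
Assume |L[m]| = 4·3^m − 2.
Then |L[m+1]| = 3|L[m]| + 4 = 3(4·3^m − 2) + 4 = 4·3^{m+1} − 6 + 4 = 4·3^{m+1} − 2.
This completes the inductive step, so |L[k]| = 4·3^k − 2 for all k ≥ 0.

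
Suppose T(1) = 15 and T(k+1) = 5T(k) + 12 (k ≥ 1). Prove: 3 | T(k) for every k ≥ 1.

Base case: T(1) = 15 = 3·5, so 3 | T(1).
Assume 3 | T(r), so T(r) = 3t for some integer t.
Then T(r+1) = 5T(r) + 12 = 5·(3t) + 12 = 3(5t + 4), so 3 | T(r+1).
Hence 3 | T(k) for every k ≥ 1, by induction.

3 | T(k)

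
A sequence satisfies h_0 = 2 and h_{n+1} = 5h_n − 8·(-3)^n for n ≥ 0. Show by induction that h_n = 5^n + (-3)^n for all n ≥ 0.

Base case: h_0 = 2, and 5^0 + (-3)^0 = 1 + 1 = 2.
Assume h_k = 5^k + (-3)^k for some k ≥ 0.
Then h_{k+1} = 5h_k − 8·(-3)^k = 5·(5^k + (-3)^k) − 8·(-3)^k = 5^{k+1} + 5·(-3)^k − 8·(-3)^k = 5^{k+1} − 3·(-3)^k = 5^{k+1} + (-3)^{k+1}.
This completes the inductive step, so h_n = 5^n + (-3)^n for all n ≥ 0.

h_n = 5^n + (-3)^n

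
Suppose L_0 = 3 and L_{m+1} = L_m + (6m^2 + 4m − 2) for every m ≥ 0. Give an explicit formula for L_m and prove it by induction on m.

Claim: L_m = 2m^3 − m^2 − 3m + 3.

Base case: L_0 = 3, and 2·0^3 − 0^2 − 3·0 + 3 = 3.
Assume L_r = 2r^3 − r^2 − 3r + 3.
Then L_{r+1} = L_r + (6r^2 + 4r − 2) = (2r^3 − r^2 − 3r + 3) + (6r^2 + 4r − 2) = 2r^3 + 5r^2 + r + 1,
and 2·(r+1)^3 − (r+1)^2 − 3·(r+1) + 3 = 2r^3 + 5r^2 + r + 1.
This completes the inductive step, so L_m = 2m^3 − m^2 − 3m + 3 for all m ≥ 0.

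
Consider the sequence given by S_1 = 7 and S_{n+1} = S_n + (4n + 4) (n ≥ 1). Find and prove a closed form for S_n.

Claim: S_n = 2n^2 + 2n + 3.

Base case: S_1 = 7, and 2·1^2 + 2·1 + 3 = 7.
Assume S_k = 2k^2 + 2k + 3.
Then S_{k+1} = S_k + (4k + 4) = (2k^2 + 2k + 3) + (4k + 4) = 2k^2 + 6k + 7,
and 2·(k+1)^2 + 2·(k+1) + 3 = 2k^2 + 6k + 7.
This completes the inductive step, so S_n = 2n^2 + 2n + 3 for all n ≥ 1.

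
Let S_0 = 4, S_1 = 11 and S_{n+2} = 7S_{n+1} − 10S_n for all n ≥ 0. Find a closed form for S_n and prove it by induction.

Claim: S_n = 3·2^n + 5^n.

Base cases: S_0 = 4 and 3·2^0 + 5^0 = 4; S_1 = 11 and 3·2^1 + 5^1 = 11.
Assume S_j = 3·2^j + 5^j for all 0 ≤ j ≤ k, where k ≥ 1.
Then S_{k+1} = 7S_k − 10S_{k−1} = 7·(3·2^k + 5^k) − 10·(3·2^{k−1} + 5^{k−1}) = 3·(7·2 − 10)2^{k−1} + (7·5 − 10)5^{k−1} = 12·2^{k−1} + 25·5^{k−1} = 3·2^{k+1} + 5^{k+1}.
By strong induction, S_n = 3·2^n + 5^n for all n ≥ 0.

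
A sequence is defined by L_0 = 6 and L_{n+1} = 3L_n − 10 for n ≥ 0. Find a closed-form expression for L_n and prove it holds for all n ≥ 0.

Claim: L_n = 3^n + 5.

Base case: L_0 = 6, and 3^0 + 5 = 1 + 5 = 6.
Assume L_j = 3^j + 5 for some j ≥ 0.
Then L_{j+1} = 3L_j − 10 = 3·(3^j + 5) − 10 = 3^{j+1} + 15 − 10 = 3^{j+1} + 5.
By induction, L_n = 3^n + 5 for all n ≥ 0.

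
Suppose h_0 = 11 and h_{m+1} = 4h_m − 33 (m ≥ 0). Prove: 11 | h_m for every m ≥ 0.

Base case: h_0 = 11 = 11·1, so 11 | h_0.
Assume 11 | h_r, so h_r = 11t for some integer t.
Then h_{r+1} = 4h_r − 33 = 4·(11t) − 33 = 11(4t − 3), so 11 | h_{r+1}.
So the property holds for r+1, and by induction 11 | h_m for all m ≥ 0.

11 | h_m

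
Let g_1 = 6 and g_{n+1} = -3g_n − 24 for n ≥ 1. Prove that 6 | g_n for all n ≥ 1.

Base case: g_1 = 6 = 6·1, so 6 | g_1.
Assume 6 | g_m, so g_m = 6t for some integer t.
Then g_{m+1} = -3g_m − 24 = -3·(6t) − 24 = 6(-3t − 4), so 6 | g_{m+1}.
This completes the inductive step, so 6 | g_n for all n ≥ 1.

6 | g_n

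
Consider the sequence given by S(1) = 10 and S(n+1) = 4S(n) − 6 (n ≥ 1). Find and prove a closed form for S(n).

Claim: S(n) = 2·4^n + 2.

Base case: S(1) = 10, and 2·4^1 + 2 = 8 + 2 = 10.
Assume S(j) = 2·4^j + 2 for some j ≥ 1.
Then S(j+1) = 4S(j) − 6 = 4·(2·4^j + 2) − 6 = 8·4^j + 8 − 6 = 2·4^{j+1} + 2.
Hence S(n) = 2·4^n + 2 for every n ≥ 1, by induction.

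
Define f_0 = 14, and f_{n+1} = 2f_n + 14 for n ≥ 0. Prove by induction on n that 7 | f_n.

Base case: f_0 = 14 = 7·2, so 7 | f_0.
Assume 7 | f_r, so f_r = 7t for some integer t.
Then f_{r+1} = 2f_r + 14 = 2·(7t) + 14 = 7(2t + 2), so 7 | f_{r+1}.
Hence 7 | f_n for every n ≥ 0, by induction.

7 | f_n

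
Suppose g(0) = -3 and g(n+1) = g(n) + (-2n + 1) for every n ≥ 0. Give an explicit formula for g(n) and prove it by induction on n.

Claim: g(n) = -n^2 + 2n − 3.

Base case: g(0) = -3, and -0^2 + 2·0 − 3 = -3.
Assume g(k) = -k^2 + 2k − 3.
Then g(k+1) = g(k) + (-2k + 1) = (-k^2 + 2k − 3) + (-2k + 1) = -k^2 − 2,
and -(k+1)^2 + 2·(k+1) − 3 = -k^2 − 2.
By induction, g(n) = -n^2 + 2n − 3 for all n ≥ 0.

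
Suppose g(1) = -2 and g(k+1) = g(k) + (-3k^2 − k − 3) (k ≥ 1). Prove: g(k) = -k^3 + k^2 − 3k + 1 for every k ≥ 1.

Base case: g(1) = -2, and -1^3 + 1^2 − 3·1 + 1 = -2.
Assume g(r) = -r^3 + r^2 − 3r + 1.
Then g(r+1) = g(r) + (-3r^2 − r − 3) = (-r^3 + r^2 − 3r + 1) + (-3r^2 − r − 3) = -r^3 − 2r^2 − 4r − 2,
and -(r+1)^3 + (r+1)^2 − 3·(r+1) + 1 = -r^3 − 2r^2 − 4r − 2.
By induction, g(k) = -k^3 + k^2 − 3k + 1 for all k ≥ 1.

g(k) = -k^3 + k^2 − 3k + 1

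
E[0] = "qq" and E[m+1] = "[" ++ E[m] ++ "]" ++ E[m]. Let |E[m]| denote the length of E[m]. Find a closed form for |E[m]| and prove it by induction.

Claim: |E[m]| = 2^{m+2} − 2.

Base case: |E[0]| = 2, and 2^{0+2} − 2 = 2.
Assume |E[r]| = 2^{r+2} − 2.
Then |E[r+1]| = 1 + |E[r]| + 1 + |E[r]| = 2|E[r]| + 2 = 2(2^{r+2} − 2) + 2 = 2^{r+3} − 4 + 2 = 2^{r+3} − 2.
This completes the inductive step, so |E[m]| = 2^{m+2} − 2 for all m ≥ 0.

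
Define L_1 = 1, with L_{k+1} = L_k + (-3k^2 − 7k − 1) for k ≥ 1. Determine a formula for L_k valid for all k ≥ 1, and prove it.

Claim: L_k = -k^3 − 2k^2 + 2k + 2.

Base case: L_1 = 1, and -1^3 − 2·1^2 + 2·1 + 2 = 1.
Assume L_m = -m^3 − 2m^2 + 2m + 2.
Then L_{m+1} = L_m + (-3m^2 − 7m − 1) = (-m^3 − 2m^2 + 2m + 2) + (-3m^2 − 7m − 1) = -m^3 − 5m^2 − 5m + 1,
and -(m+1)^3 − 2·(m+1)^2 + 2·(m+1) + 2 = -m^3 − 5m^2 − 5m + 1.
By induction, L_k = -k^3 − 2k^2 + 2k + 2 for all k ≥ 1.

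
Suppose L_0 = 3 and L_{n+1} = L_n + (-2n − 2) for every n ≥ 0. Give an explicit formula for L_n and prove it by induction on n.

Claim: L_n = -n^2 − n + 3.

Base case: L_0 = 3, and -0^2 − 0 + 3 = 3.
Assume L_j = -j^2 − j + 3.
Then L_{j+1} = L_j + (-2j − 2) = (-j^2 − j + 3) + (-2j − 2) = -j^2 − 3j + 1,
and -(j+1)^2 − (j+1) + 3 = -j^2 − 3j + 1.
Hence L_n = -n^2 − n + 3 for every n ≥ 0, by induction.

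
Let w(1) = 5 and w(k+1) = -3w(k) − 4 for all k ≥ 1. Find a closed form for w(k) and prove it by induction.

Claim: w(k) = -2·(-3)^k − 1.

Base case: w(1) = 5, and -2·(-3)^1 − 1 = 6 − 1 = 5.
Assume w(m) = -2·(-3)^m − 1 for some m ≥ 1.
Then w(m+1) = -3w(m) − 4 = -3·(-2·(-3)^m − 1) − 4 = 6·(-3)^m + 3 − 4 = -2·(-3)^{m+1} − 1.
By induction, w(k) = -2·(-3)^k − 1 for all k ≥ 1.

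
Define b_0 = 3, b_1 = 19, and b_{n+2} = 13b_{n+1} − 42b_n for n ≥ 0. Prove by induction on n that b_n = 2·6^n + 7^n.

Base cases: b_0 = 3 and 2·6^0 + 7^0 = 3; b_1 = 19 and 2·6^1 + 7^1 = 19.
Assume b_i = 2·6^i + 7^i for all 0 ≤ i ≤ j, where j ≥ 1.
Then b_{j+1} = 13b_j − 42b_{j−1} = 13·(2·6^j + 7^j) − 42·(2·6^{j−1} + 7^{j−1}) = 2·(13·6 − 42)6^{j−1} + (13·7 − 42)7^{j−1} = 72·6^{j−1} + 49·7^{j−1} = 2·6^{j+1} + 7^{j+1}.
So the formula holds for j+1, and by strong induction b_n = 2·6^n + 7^n for all n ≥ 0.

b_n = 2·6^n + 7^n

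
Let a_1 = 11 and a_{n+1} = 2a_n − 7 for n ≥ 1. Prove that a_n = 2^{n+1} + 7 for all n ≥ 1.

Base case: a_1 = 11, and 2^{1+1} + 7 = 4 + 7 = 11.
Assume a_j = 2^{j+1} + 7 for some j ≥ 1.
Then a_{j+1} = 2a_j − 7 = 2·(2^{j+1} + 7) − 7 = 2^{j+2} + 14 − 7 = 2^{j+2} + 7.
By induction, a_n = 2^{n+1} + 7 for all n ≥ 1.

a_n = 2^{n+1} + 7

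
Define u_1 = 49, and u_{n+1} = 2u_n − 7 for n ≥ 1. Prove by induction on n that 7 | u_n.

Base case: u_1 = 49 = 7·7, so 7 | u_1.
Assume 7 | u_j, so u_j = 7t for some integer t.
Then u_{j+1} = 2u_j − 7 = 2·(7t) − 7 = 7(2t − 1), so 7 | u_{j+1}.
This completes the inductive step, so 7 | u_n for all n ≥ 1.

7 | u_n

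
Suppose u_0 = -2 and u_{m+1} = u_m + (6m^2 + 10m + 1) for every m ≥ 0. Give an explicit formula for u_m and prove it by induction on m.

Claim: u_m = 2m^3 + 2m^2 − 3m − 2.

Base case: u_0 = -2, and 2·0^3 + 2·0^2 − 3·0 − 2 = -2.
Assume u_r = 2r^3 + 2r^2 − 3r − 2.
Then u_{r+1} = u_r + (6r^2 + 10r + 1) = (2r^3 + 2r^2 − 3r − 2) + (6r^2 + 10r + 1) = 2r^3 + 8r^2 + 7r − 1,
and 2·(r+1)^3 + 2·(r+1)^2 − 3·(r+1) − 2 = 2r^3 + 8r^2 + 7r − 1.
This completes the inductive step, so u_m = 2m^3 + 2m^2 − 3m − 2 for all m ≥ 0.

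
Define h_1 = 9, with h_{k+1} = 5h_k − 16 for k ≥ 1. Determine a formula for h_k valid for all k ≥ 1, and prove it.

Claim: h_k = 5^k + 4.

Base case: h_1 = 9, and 5^1 + 4 = 5 + 4 = 9.
Assume h_m = 5^m + 4 for some m ≥ 1.
Then h_{m+1} = 5h_m − 16 = 5·(5^m + 4) − 16 = 5^{m+1} + 20 − 16 = 5^{m+1} + 4.
Hence h_k = 5^k + 4 for every k ≥ 1, by induction.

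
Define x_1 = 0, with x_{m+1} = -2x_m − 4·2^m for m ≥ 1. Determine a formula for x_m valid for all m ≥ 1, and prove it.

Claim: x_m = -(-2)^m − 2^m.

Base case: x_1 = 0, and -(-2)^1 − 2^1 = 2 − 2 = 0.
Assume x_r = -(-2)^r − 2^r for some r ≥ 1.
Then x_{r+1} = -2x_r − 4·2^r = -2·(-(-2)^r − 2^r) − 4·2^r = -(-2)^{r+1} + 2·2^r − 4·2^r = -(-2)^{r+1} − 2·2^r = -(-2)^{r+1} − 2^{r+1}.
This completes the inductive step, so x_m = -(-2)^m − 2^m for all m ≥ 1.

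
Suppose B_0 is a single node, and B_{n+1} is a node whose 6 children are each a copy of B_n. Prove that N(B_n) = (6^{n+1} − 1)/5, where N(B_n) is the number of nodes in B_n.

Base case: N(B_0) = 1, and (6^{0+1} − 1)/5 = 1.
Assume N(B_r) = (6^{r+1} − 1)/5.
Then N(B_{r+1}) = 1 + 6N(B_r) = 1 + 6·(6^{r+1} − 1)/5 = 1 + (6^{r+2} − 6)/5 = (5 + 6^{r+2} − 6)/5 = (6^{r+2} − 1)/5.
By induction, N(B_n) = (6^{n+1} − 1)/5 for all n ≥ 0.

N(B_n) = (6^{n+1} − 1)/5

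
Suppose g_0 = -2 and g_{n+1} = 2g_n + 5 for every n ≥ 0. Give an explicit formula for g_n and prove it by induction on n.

Claim: g_n = 3·2^n − 5.

Base case: g_0 = -2, and 3·2^0 − 5 = 3 − 5 = -2.
Assume g_m = 3·2^m − 5 for some m ≥ 0.
Then g_{m+1} = 2g_m + 5 = 2·(3·2^m − 5) + 5 = 6·2^m − 10 + 5 = 3·2^{m+1} − 5.
Hence g_n = 3·2^n − 5 for every n ≥ 0, by induction.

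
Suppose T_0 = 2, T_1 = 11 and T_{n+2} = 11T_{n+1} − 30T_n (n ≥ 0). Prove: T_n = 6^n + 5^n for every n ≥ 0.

Base cases: T_0 = 2 and 6^0 + 5^0 = 2; T_1 = 11 and 6^1 + 5^1 = 11.
Assume T_j = 6^j + 5^j for all 0 ≤ j ≤ r, where r ≥ 1.
Then T_{r+1} = 11T_r − 30T_{r−1} = 11·(6^r + 5^r) − 30·(6^{r−1} + 5^{r−1}) = (11·6 − 30)6^{r−1} + (11·5 − 30)5^{r−1} = 36·6^{r−1} + 25·5^{r−1} = 6^{r+1} + 5^{r+1}.
Hence T_n = 6^n + 5^n for every n ≥ 0, by strong induction.

T_n = 6^n + 5^n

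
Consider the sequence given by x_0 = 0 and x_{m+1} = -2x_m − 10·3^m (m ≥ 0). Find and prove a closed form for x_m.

Claim: x_m = 2·(-2)^m − 2·3^m.

Base case: x_0 = 0, and 2·(-2)^0 − 2·3^0 = 2 − 2 = 0.
Assume x_j = 2·(-2)^j − 2·3^j for some j ≥ 0.
Then x_{j+1} = -2x_j − 10·3^j = -2·(2·(-2)^j − 2·3^j) − 10·3^j = 2·(-2)^{j+1} + 4·3^j − 10·3^j = 2·(-2)^{j+1} − 6·3^j = 2·(-2)^{j+1} − 2·3^{j+1}.
Hence x_m = 2·(-2)^m − 2·3^m for every m ≥ 0, by induction.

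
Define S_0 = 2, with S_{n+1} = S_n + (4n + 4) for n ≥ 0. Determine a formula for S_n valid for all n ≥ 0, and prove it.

Claim: S_n = 2n^2 + 2n + 2.

Base case: S_0 = 2, and 2·0^2 + 2·0 + 2 = 2.
Assume S_j = 2j^2 + 2j + 2.
Then S_{j+1} = S_j + (4j + 4) = (2j^2 + 2j + 2) + (4j + 4) = 2j^2 + 6j + 6,
and 2·(j+1)^2 + 2·(j+1) + 2 = 2j^2 + 6j + 6.
This completes the inductive step, so S_n = 2n^2 + 2n + 2 for all n ≥ 0.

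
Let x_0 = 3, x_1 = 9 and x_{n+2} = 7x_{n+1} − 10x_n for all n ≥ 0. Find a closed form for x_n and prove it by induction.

Claim: x_n = 2·2^n + 5^n.

Base cases: x_0 = 3 and 2·2^0 + 5^0 = 3; x_1 = 9 and 2·2^1 + 5^1 = 9.
Assume x_j = 2·2^j + 5^j for all 0 ≤ j ≤ r, where r ≥ 1.
Then x_{r+1} = 7x_r − 10x_{r−1} = 7·(2·2^r + 5^r) − 10·(2·2^{r−1} + 5^{r−1}) = 2·(7·2 − 10)2^{r−1} + (7·5 − 10)5^{r−1} = 8·2^{r−1} + 25·5^{r−1} = 2·2^{r+1} + 5^{r+1}.
By strong induction, x_n = 2·2^n + 5^n for all n ≥ 0.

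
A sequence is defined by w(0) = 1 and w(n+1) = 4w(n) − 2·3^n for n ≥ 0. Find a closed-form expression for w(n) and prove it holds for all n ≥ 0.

Claim: w(n) = -4^n + 2·3^n.

Base case: w(0) = 1, and -4^0 + 2·3^0 = -1 + 2 = 1.
Assume w(r) = -4^r + 2·3^r for some r ≥ 0.
Then w(r+1) = 4w(r) − 2·3^r = 4·(-4^r + 2·3^r) − 2·3^r = -4^{r+1} + 8·3^r − 2·3^r = -4^{r+1} + 6·3^r = -4^{r+1} + 2·3^{r+1}.
This completes the inductive step, so w(n) = -4^n + 2·3^n for all n ≥ 0.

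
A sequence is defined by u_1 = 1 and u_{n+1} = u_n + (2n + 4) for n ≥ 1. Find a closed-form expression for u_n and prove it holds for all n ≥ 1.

Claim: u_n = n^2 + 3n − 3.

Base case: u_1 = 1, and 1^2 + 3·1 − 3 = 1.
Assume u_j = j^2 + 3j − 3.
Then u_{j+1} = u_j + (2j + 4) = (j^2 + 3j − 3) + (2j + 4) = j^2 + 5j + 1,
and (j+1)^2 + 3·(j+1) − 3 = j^2 + 5j + 1.
This completes the inductive step, so u_n = n^2 + 3n − 3 for all n ≥ 1.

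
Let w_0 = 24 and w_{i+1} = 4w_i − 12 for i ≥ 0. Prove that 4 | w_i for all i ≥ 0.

Base case: w_0 = 24 = 4·6, so 4 | w_0.
Assume 4 | w_r, so w_r = 4t for some integer t.
Then w_{r+1} = 4w_r − 12 = 4·(4t) − 12 = 4(4t − 3), so 4 | w_{r+1}.
By induction, 4 | w_i for all i ≥ 0.

4 | w_i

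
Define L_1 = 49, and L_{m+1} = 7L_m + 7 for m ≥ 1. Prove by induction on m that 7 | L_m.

Base case: L_1 = 49 = 7·7, so 7 | L_1.
Assume 7 | L_r, so L_r = 7t for some integer t.
Then L_{r+1} = 7L_r + 7 = 7·(7t) + 7 = 7(7t + 1), so 7 | L_{r+1}.
This completes the inductive step, so 7 | L_m for all m ≥ 1.

7 | L_m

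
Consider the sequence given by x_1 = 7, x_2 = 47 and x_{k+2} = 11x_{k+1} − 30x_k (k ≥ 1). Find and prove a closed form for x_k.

Claim: x_k = -5^k + 2·6^k.

Base cases: x_1 = 7 and -5^1 + 2·6^1 = 7; x_2 = 47 and -5^2 + 2·6^2 = 47.
Assume x_j = -5^j + 2·6^j for all 1 ≤ j ≤ r, where r ≥ 2.
Then x_{r+1} = 11x_r − 30x_{r−1} = 11·(-5^r + 2·6^r) − 30·(-5^{r−1} + 2·6^{r−1}) = -(11·5 − 30)5^{r−1} + 2·(11·6 − 30)6^{r−1} = -25·5^{r−1} + 72·6^{r−1} = -5^{r+1} + 2·6^{r+1}.
So the formula holds for r+1, and by strong induction x_k = -5^k + 2·6^k for all k ≥ 1.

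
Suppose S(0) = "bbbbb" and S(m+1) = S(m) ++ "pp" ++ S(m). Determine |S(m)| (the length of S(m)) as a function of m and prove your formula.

Claim: |S(m)| = 7·2^m − 2.

Base case: |S(0)| = 5, and 7·2^0 − 2 = 5.
Assume |S(k)| = 7·2^k − 2.
Then |S(k+1)| = |S(k)| + 2 + |S(k)| = 2|S(k)| + 2 = 2(7·2^k − 2) + 2 = 7·2^{k+1} − 4 + 2 = 7·2^{k+1} − 2.
By induction, |S(m)| = 7·2^m − 2 for all m ≥ 0.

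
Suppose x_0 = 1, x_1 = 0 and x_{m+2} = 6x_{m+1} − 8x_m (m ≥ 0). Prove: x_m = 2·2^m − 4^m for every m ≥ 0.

Base cases: x_0 = 1 and 2·2^0 − 4^0 = 1; x_1 = 0 and 2·2^1 − 4^1 = 0.
Assume x_i = 2·2^i − 4^i for all 0 ≤ i ≤ j, where j ≥ 1.
Then x_{j+1} = 6x_j − 8x_{j−1} = 6·(2·2^j − 4^j) − 8·(2·2^{j−1} − 4^{j−1}) = 2·(6·2 − 8)2^{j−1} − (6·4 − 8)4^{j−1} = 8·2^{j−1} − 16·4^{j−1} = 2·2^{j+1} − 4^{j+1}.
So the formula holds for j+1, and by strong induction x_m = 2·2^m − 4^m for all m ≥ 0.

x_m = 2·2^m − 4^m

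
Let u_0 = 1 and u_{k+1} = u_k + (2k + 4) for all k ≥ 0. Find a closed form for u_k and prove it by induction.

Claim: u_k = k^2 + 3k + 1.

Base case: u_0 = 1, and 0^2 + 3·0 + 1 = 1.
Assume u_r = r^2 + 3r + 1.
Then u_{r+1} = u_r + (2r + 4) = (r^2 + 3r + 1) + (2r + 4) = r^2 + 5r + 5,
and (r+1)^2 + 3·(r+1) + 1 = r^2 + 5r + 5.
This completes the inductive step, so u_k = k^2 + 3k + 1 for all k ≥ 0.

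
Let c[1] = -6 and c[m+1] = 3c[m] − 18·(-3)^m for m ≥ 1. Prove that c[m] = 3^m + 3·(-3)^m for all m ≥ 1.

Base case: c[1] = -6, and 3^1 + 3·(-3)^1 = 3 − 9 = -6.
Assume c[r] = 3^r + 3·(-3)^r for some r ≥ 1.
Then c[r+1] = 3c[r] − 18·(-3)^r = 3·(3^r + 3·(-3)^r) − 18·(-3)^r = 3^{r+1} + 9·(-3)^r − 18·(-3)^r = 3^{r+1} − 9·(-3)^r = 3^{r+1} + 3·(-3)^{r+1}.
Hence c[m] = 3^m + 3·(-3)^m for every m ≥ 1, by induction.

c[m] = 3^m + 3·(-3)^m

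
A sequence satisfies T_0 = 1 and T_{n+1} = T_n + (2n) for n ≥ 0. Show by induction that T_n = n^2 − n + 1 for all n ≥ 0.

Base case: T_0 = 1, and 0^2 − 0 + 1 = 1.
Assume T_m = m^2 − m + 1.
Then T_{m+1} = T_m + (2m) = (m^2 − m + 1) + (2m) = m^2 + m + 1,
and (m+1)^2 − (m+1) + 1 = m^2 + m + 1.
This completes the inductive step, so T_n = n^2 − n + 1 for all n ≥ 0.

T_n = n^2 − n + 1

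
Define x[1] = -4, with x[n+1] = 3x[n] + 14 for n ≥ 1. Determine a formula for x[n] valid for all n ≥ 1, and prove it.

Claim: x[n] = 3^n − 7.

Base case: x[1] = -4, and 3^1 − 7 = 3 − 7 = -4.
Assume x[m] = 3^m − 7 for some m ≥ 1.
Then x[m+1] = 3x[m] + 14 = 3·(3^m − 7) + 14 = 3^{m+1} − 21 + 14 = 3^{m+1} − 7.
So the formula holds for m+1, and by induction x[n] = 3^n − 7 for all n ≥ 1.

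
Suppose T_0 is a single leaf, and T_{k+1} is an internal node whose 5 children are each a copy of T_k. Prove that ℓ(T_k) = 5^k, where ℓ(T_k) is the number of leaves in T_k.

Base case: ℓ(T_0) = 1, and 5^0 = 1.
Assume ℓ(T_r) = 5^r.
Then ℓ(T_{r+1}) = 5·ℓ(T_r) = 5·5^r = 5^{r+1}.
So the formula holds for r+1, and by induction ℓ(T_k) = 5^k for all k ≥ 0.

ℓ(T_k) = 5^k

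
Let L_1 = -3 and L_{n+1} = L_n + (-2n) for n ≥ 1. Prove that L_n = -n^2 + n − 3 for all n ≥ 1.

Base case: L_1 = -3, and -1^2 + 1 − 3 = -3.
Assume L_m = -m^2 + m − 3.
Then L_{m+1} = L_m + (-2m) = (-m^2 + m − 3) + (-2m) = -m^2 − m − 3,
and -(m+1)^2 + (m+1) − 3 = -m^2 − m − 3.
Hence L_n = -n^2 + n − 3 for every n ≥ 1, by induction.

L_n = -n^2 + n − 3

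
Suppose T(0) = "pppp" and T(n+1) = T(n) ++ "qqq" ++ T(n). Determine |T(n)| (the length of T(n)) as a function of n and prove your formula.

Claim: |T(n)| = 7·2^n − 3.

Base case: |T(0)| = 4, and 7·2^0 − 3 = 4.
Assume |T(k)| = 7·2^k − 3.
Then |T(k+1)| = |T(k)| + 3 + |T(k)| = 2|T(k)| + 3 = 2(7·2^k − 3) + 3 = 7·2^{k+1} − 6 + 3 = 7·2^{k+1} − 3.
This completes the inductive step, so |T(n)| = 7·2^n − 3 for all n ≥ 0.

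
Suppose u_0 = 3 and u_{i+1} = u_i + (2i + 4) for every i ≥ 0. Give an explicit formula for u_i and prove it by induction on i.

Claim: u_i = i^2 + 3i + 3.

Base case: u_0 = 3, and 0^2 + 3·0 + 3 = 3.
Assume u_m = m^2 + 3m + 3.
Then u_{m+1} = u_m + (2m + 4) = (m^2 + 3m + 3) + (2m + 4) = m^2 + 5m + 7,
and (m+1)^2 + 3·(m+1) + 3 = m^2 + 5m + 7.
This completes the inductive step, so u_i = i^2 + 3i + 3 for all i ≥ 0.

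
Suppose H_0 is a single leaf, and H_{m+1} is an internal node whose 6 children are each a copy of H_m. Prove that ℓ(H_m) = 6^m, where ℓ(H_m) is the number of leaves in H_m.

Base case: ℓ(H_0) = 1, and 6^0 = 1.
Assume ℓ(H_k) = 6^k.
Then ℓ(H_{k+1}) = 6·ℓ(H_k) = 6·6^k = 6^{k+1}.
This completes the inductive step, so ℓ(H_m) = 6^m for all m ≥ 0.

ℓ(H_m) = 6^m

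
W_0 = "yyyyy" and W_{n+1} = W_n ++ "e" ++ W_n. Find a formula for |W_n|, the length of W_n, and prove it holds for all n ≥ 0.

Claim: |W_n| = 6·2^n − 1.

Base case: |W_0| = 5, and 6·2^0 − 1 = 5.
Assume |W_r| = 6·2^r − 1.
Then |W_{r+1}| = |W_r| + 1 + |W_r| = 2|W_r| + 1 = 2(6·2^r − 1) + 1 = 6·2^{r+1} − 2 + 1 = 6·2^{r+1} − 1.
So the formula holds for r+1, and by induction |W_n| = 6·2^n − 1 for all n ≥ 0.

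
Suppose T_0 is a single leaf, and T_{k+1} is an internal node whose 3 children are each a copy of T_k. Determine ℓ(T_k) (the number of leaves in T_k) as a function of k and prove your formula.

Claim: ℓ(T_k) = 3^k.

Base case: ℓ(T_0) = 1, and 3^0 = 1.
Assume ℓ(T_j) = 3^j.
Then ℓ(T_{j+1}) = 3·ℓ(T_j) = 3·3^j = 3^{j+1}.
By induction, ℓ(T_k) = 3^k for all k ≥ 0.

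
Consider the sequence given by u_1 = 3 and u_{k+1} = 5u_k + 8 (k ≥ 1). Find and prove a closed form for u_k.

Claim: u_k = 5^k − 2.

Base case: u_1 = 3, and 5^1 − 2 = 5 − 2 = 3.
Assume u_m = 5^m − 2 for some m ≥ 1.
Then u_{m+1} = 5u_m + 8 = 5·(5^m − 2) + 8 = 5^{m+1} − 10 + 8 = 5^{m+1} − 2.
So the formula holds for m+1, and by induction u_k = 5^k − 2 for all k ≥ 1.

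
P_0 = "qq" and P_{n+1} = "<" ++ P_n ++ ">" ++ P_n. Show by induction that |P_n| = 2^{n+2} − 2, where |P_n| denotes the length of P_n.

Base case: |P_0| = 2, and 2^{0+2} − 2 = 2.
Assume |P_j| = 2^{j+2} − 2.
Then |P_{j+1}| = 1 + |P_j| + 1 + |P_j| = 2|P_j| + 2 = 2(2^{j+2} − 2) + 2 = 2^{j+3} − 4 + 2 = 2^{j+3} − 2.
So the formula holds for j+1, and by induction |P_n| = 2^{n+2} − 2 for all n ≥ 0.

|P_n| = 2^{n+2} − 2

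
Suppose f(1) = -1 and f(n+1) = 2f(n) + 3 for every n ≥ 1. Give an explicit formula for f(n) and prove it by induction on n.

Claim: f(n) = 2^n − 3.

Base case: f(1) = -1, and 2^1 − 3 = 2 − 3 = -1.
Assume f(j) = 2^j − 3 for some j ≥ 1.
Then f(j+1) = 2f(j) + 3 = 2·(2^j − 3) + 3 = 2^{j+1} − 6 + 3 = 2^{j+1} − 3.
This completes the inductive step, so f(n) = 2^n − 3 for all n ≥ 1.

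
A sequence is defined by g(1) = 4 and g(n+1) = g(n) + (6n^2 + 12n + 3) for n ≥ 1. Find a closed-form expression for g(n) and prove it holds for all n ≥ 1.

Claim: g(n) = 2n^3 + 3n^2 − 2n + 1.

Base case: g(1) = 4, and 2·1^3 + 3·1^2 − 2·1 + 1 = 4.
Assume g(m) = 2m^3 + 3m^2 − 2m + 1.
Then g(m+1) = g(m) + (6m^2 + 12m + 3) = (2m^3 + 3m^2 − 2m + 1) + (6m^2 + 12m + 3) = 2m^3 + 9m^2 + 10m + 4,
and 2·(m+1)^3 + 3·(m+1)^2 − 2·(m+1) + 1 = 2m^3 + 9m^2 + 10m + 4.
This completes the inductive step, so g(n) = 2n^3 + 3n^2 − 2n + 1 for all n ≥ 1.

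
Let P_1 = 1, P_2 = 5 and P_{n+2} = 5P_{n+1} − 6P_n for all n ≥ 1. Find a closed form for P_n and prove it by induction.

Claim: P_n = 3^n − 2^n.

Base cases: P_1 = 1 and 3^1 − 2^1 = 1; P_2 = 5 and 3^2 − 2^2 = 5.
Assume P_j = 3^j − 2^j for all 1 ≤ j ≤ m, where m ≥ 2.
Then P_{m+1} = 5P_m − 6P_{m−1} = 5·(3^m − 2^m) − 6·(3^{m−1} − 2^{m−1}) = (5·3 − 6)3^{m−1} − (5·2 − 6)2^{m−1} = 9·3^{m−1} − 4·2^{m−1} = 3^{m+1} − 2^{m+1}.
Hence P_n = 3^n − 2^n for every n ≥ 1, by strong induction.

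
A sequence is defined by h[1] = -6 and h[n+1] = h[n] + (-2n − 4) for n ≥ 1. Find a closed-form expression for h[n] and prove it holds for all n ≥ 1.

Claim: h[n] = -n^2 − 3n − 2.

Base case: h[1] = -6, and -1^2 − 3·1 − 2 = -6.
Assume h[r] = -r^2 − 3r − 2.
Then h[r+1] = h[r] + (-2r − 4) = (-r^2 − 3r − 2) + (-2r − 4) = -r^2 − 5r − 6,
and -(r+1)^2 − 3·(r+1) − 2 = -r^2 − 5r − 6.
Hence h[n] = -n^2 − 3n − 2 for every n ≥ 1, by induction.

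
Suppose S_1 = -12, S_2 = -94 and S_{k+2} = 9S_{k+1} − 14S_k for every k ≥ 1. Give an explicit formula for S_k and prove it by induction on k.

Claim: S_k = 2^k − 2·7^k.

Base cases: S_1 = -12 and 2^1 − 2·7^1 = -12; S_2 = -94 and 2^2 − 2·7^2 = -94.
Assume S_j = 2^j − 2·7^j for all 1 ≤ j ≤ m, where m ≥ 2.
Then S_{m+1} = 9S_m − 14S_{m−1} = 9·(2^m − 2·7^m) − 14·(2^{m−1} − 2·7^{m−1}) = (9·2 − 14)2^{m−1} − 2·(9·7 − 14)7^{m−1} = 4·2^{m−1} − 98·7^{m−1} = 2^{m+1} − 2·7^{m+1}.
This completes the inductive step, so S_k = 2^k − 2·7^k for all k ≥ 1.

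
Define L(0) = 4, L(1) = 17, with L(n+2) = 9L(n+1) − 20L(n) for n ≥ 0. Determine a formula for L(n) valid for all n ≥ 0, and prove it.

Claim: L(n) = 3·4^n + 5^n.

Base cases: L(0) = 4 and 3·4^0 + 5^0 = 4; L(1) = 17 and 3·4^1 + 5^1 = 17.
Assume L(i) = 3·4^i + 5^i for all 0 ≤ i ≤ j, where j ≥ 1.
Then L(j+1) = 9L(j) − 20L(j−1) = 9·(3·4^j + 5^j) − 20·(3·4^{j−1} + 5^{j−1}) = 3·(9·4 − 20)4^{j−1} + (9·5 − 20)5^{j−1} = 48·4^{j−1} + 25·5^{j−1} = 3·4^{j+1} + 5^{j+1}.
By strong induction, L(n) = 3·4^n + 5^n for all n ≥ 0.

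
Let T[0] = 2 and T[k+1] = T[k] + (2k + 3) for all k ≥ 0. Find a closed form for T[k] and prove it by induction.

Claim: T[k] = k^2 + 2k + 2.

Base case: T[0] = 2, and 0^2 + 2·0 + 2 = 2.
Assume T[j] = j^2 + 2j + 2.
Then T[j+1] = T[j] + (2j + 3) = (j^2 + 2j + 2) + (2j + 3) = j^2 + 4j + 5,
and (j+1)^2 + 2·(j+1) + 2 = j^2 + 4j + 5.
Hence T[k] = k^2 + 2k + 2 for every k ≥ 0, by induction.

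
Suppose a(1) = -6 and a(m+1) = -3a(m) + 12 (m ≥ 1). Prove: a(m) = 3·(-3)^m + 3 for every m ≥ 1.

Base case: a(1) = -6, and 3·(-3)^1 + 3 = -9 + 3 = -6.
Assume a(k) = 3·(-3)^k + 3 for some k ≥ 1.
Then a(k+1) = -3a(k) + 12 = -3·(3·(-3)^k + 3) + 12 = -9·(-3)^k − 9 + 12 = 3·(-3)^{k+1} + 3.
This completes the inductive step, so a(m) = 3·(-3)^m + 3 for all m ≥ 1.

a(m) = 3·(-3)^m + 3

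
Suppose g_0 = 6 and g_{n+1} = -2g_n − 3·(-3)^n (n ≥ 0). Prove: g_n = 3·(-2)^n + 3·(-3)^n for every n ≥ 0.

Base case: g_0 = 6, and 3·(-2)^0 + 3·(-3)^0 = 3 + 3 = 6.
Assume g_r = 3·(-2)^r + 3·(-3)^r for some r ≥ 0.
Then g_{r+1} = -2g_r − 3·(-3)^r = -2·(3·(-2)^r + 3·(-3)^r) − 3·(-3)^r = 3·(-2)^{r+1} − 6·(-3)^r − 3·(-3)^r = 3·(-2)^{r+1} − 9·(-3)^r = 3·(-2)^{r+1} + 3·(-3)^{r+1}.
This completes the inductive step, so g_n = 3·(-2)^n + 3·(-3)^n for all n ≥ 0.

g_n = 3·(-2)^n + 3·(-3)^n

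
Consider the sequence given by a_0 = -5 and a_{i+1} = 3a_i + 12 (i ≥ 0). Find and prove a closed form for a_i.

Claim: a_i = 3^i − 6.

Base case: a_0 = -5, and 3^0 − 6 = 1 − 6 = -5.
Assume a_r = 3^r − 6 for some r ≥ 0.
Then a_{r+1} = 3a_r + 12 = 3·(3^r − 6) + 12 = 3^{r+1} − 18 + 12 = 3^{r+1} − 6.
So the formula holds for r+1, and by induction a_i = 3^i − 6 for all i ≥ 0.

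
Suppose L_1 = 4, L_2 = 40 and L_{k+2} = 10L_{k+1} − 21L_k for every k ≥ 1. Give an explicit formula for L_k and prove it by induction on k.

Claim: L_k = -3^k + 7^k.

Base cases: L_1 = 4 and -3^1 + 7^1 = 4; L_2 = 40 and -3^2 + 7^2 = 40.
Assume L_i = -3^i + 7^i for all 1 ≤ i ≤ j, where j ≥ 2.
Then L_{j+1} = 10L_j − 21L_{j−1} = 10·(-3^j + 7^j) − 21·(-3^{j−1} + 7^{j−1}) = -(10·3 − 21)3^{j−1} + (10·7 − 21)7^{j−1} = -9·3^{j−1} + 49·7^{j−1} = -3^{j+1} + 7^{j+1}.
Hence L_k = -3^k + 7^k for every k ≥ 1, by strong induction.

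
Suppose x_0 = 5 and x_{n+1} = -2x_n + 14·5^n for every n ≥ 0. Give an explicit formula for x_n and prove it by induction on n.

Claim: x_n = 3·(-2)^n + 2·5^n.

Base case: x_0 = 5, and 3·(-2)^0 + 2·5^0 = 3 + 2 = 5.
Assume x_m = 3·(-2)^m + 2·5^m for some m ≥ 0.
Then x_{m+1} = -2x_m + 14·5^m = -2·(3·(-2)^m + 2·5^m) + 14·5^m = 3·(-2)^{m+1} − 4·5^m + 14·5^m = 3·(-2)^{m+1} + 10·5^m = 3·(-2)^{m+1} + 2·5^{m+1}.
Hence x_n = 3·(-2)^n + 2·5^n for every n ≥ 0, by induction.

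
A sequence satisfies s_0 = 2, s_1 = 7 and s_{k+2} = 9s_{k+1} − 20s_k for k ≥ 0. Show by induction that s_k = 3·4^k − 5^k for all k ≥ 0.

Base cases: s_0 = 2 and 3·4^0 − 5^0 = 2; s_1 = 7 and 3·4^1 − 5^1 = 7.
Assume s_j = 3·4^j − 5^j for all 0 ≤ j ≤ r, where r ≥ 1.
Then s_{r+1} = 9s_r − 20s_{r−1} = 9·(3·4^r − 5^r) − 20·(3·4^{r−1} − 5^{r−1}) = 3·(9·4 − 20)4^{r−1} − (9·5 − 20)5^{r−1} = 48·4^{r−1} − 25·5^{r−1} = 3·4^{r+1} − 5^{r+1}.
So the formula holds for r+1, and by strong induction s_k = 3·4^k − 5^k for all k ≥ 0.

s_k = 3·4^k − 5^k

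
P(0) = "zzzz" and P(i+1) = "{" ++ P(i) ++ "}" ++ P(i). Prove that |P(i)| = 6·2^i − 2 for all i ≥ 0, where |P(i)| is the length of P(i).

Base case: |P(0)| = 4, and 6·2^0 − 2 = 4.
Assume |P(j)| = 6·2^j − 2.
Then |P(j+1)| = 1 + |P(j)| + 1 + |P(j)| = 2|P(j)| + 2 = 2(6·2^j − 2) + 2 = 6·2^{j+1} − 4 + 2 = 6·2^{j+1} − 2.
So the formula holds for j+1, and by induction |P(i)| = 6·2^i − 2 for all i ≥ 0.

|P(i)| = 6·2^i − 2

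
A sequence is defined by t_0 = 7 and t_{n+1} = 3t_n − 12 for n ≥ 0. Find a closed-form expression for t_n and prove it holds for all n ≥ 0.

Claim: t_n = 3^n + 6.

Base case: t_0 = 7, and 3^0 + 6 = 1 + 6 = 7.
Assume t_k = 3^k + 6 for some k ≥ 0.
Then t_{k+1} = 3t_k − 12 = 3·(3^k + 6) − 12 = 3^{k+1} + 18 − 12 = 3^{k+1} + 6.
This completes the inductive step, so t_n = 3^n + 6 for all n ≥ 0.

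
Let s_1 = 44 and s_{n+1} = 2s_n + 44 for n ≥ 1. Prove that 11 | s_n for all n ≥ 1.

Base case: s_1 = 44 = 11·4, so 11 | s_1.
Assume 11 | s_k, so s_k = 11t for some integer t.
Then s_{k+1} = 2s_k + 44 = 2·(11t) + 44 = 11(2t + 4), so 11 | s_{k+1}.
By induction, 11 | s_n for all n ≥ 1.

11 | s_n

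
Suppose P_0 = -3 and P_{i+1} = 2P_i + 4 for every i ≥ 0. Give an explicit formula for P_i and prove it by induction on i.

Claim: P_i = 2^i − 4.

Base case: P_0 = -3, and 2^0 − 4 = 1 − 4 = -3.
Assume P_r = 2^r − 4 for some r ≥ 0.
Then P_{r+1} = 2P_r + 4 = 2·(2^r − 4) + 4 = 2^{r+1} − 8 + 4 = 2^{r+1} − 4.
Hence P_i = 2^i − 4 for every i ≥ 0, by induction.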